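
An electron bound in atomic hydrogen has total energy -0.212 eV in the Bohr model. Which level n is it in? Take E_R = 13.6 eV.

8

E_n = −E_R Z²/n² ⇒ n² = E_R Z²/(−E_n) = 13.6 × 1² / 0.212 ≈ 64.15
n = 8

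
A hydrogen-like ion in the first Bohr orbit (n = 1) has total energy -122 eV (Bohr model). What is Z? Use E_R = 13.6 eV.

E_n = −E_R Z²/n² ⇒ Z² = −E_n n²/E_R = 122 × 1² / 13.6 ≈ 8.97
Z = 3

3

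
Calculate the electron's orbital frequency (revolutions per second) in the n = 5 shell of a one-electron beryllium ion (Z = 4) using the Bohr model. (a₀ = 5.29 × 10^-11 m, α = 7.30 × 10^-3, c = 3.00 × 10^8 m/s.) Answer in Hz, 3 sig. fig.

8.43 × 10^14 Hz

r = n²a₀/Z = 3.31 × 10^-10 m, v = Zαc/n = 1.75 × 10^6 m/s
f = v/(2πr) = 8.43 × 10^14 Hz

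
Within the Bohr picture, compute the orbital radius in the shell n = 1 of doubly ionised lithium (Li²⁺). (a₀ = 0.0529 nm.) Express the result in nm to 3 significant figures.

0.0176 nm

r_n = n²a₀/Z = 1² × 0.0529 / 3
    = 1 × 0.0529 / 3 = 0.0176 nm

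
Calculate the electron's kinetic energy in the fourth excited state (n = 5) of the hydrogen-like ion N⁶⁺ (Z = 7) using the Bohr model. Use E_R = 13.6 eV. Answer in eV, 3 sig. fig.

26.7 eV

For a Coulomb orbit the virial theorem gives K = −E_n.
E_n = −E_R·Z²/n², so K = E_R·Z²/n² = 13.6 × 7²/5² = 26.7 eV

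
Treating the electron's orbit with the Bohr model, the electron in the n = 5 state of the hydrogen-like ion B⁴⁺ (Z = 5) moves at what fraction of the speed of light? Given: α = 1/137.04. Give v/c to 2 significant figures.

v_n = Zαc/n, so v/c = Zα/n = 5 × 0.0073 / 5 = 0.0073

0.0073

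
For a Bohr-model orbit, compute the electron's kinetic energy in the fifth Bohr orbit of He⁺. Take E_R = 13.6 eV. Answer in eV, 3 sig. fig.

For a Coulomb orbit the virial theorem gives K = −E_n.
E_n = −E_R·Z²/n², so K = E_R·Z²/n² = 13.6 × 2²/5² = 2.18 eV

2.18 eV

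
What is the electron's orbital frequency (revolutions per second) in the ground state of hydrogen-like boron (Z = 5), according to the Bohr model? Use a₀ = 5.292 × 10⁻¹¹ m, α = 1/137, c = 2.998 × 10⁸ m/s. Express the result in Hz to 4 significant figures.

r = n²a₀/Z = 1.058 × 10⁻¹¹ m, v = Zαc/n = 1.094 × 10⁷ m/s
f = v/(2πr) = 1.645 × 10¹⁷ Hz

1.645 × 10¹⁷ Hz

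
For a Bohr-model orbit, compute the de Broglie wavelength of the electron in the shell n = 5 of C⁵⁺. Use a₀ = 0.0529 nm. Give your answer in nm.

The Bohr quantisation condition is nλ = 2πr_n.
r_n = n²a₀/Z = 0.220 nm
λ = 2πr_n/n = 2π·0.220/5 = 0.277 nm

0.277 nm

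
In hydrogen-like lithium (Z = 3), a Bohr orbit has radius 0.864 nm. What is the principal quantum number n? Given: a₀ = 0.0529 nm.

7

r_n = n²a₀/Z ⇒ n² = rZ/a₀ = 0.864 × 3 / 0.0529 ≈ 49.00
n = 7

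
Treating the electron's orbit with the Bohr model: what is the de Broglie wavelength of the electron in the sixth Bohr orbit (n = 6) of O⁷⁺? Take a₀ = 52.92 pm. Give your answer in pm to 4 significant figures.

The Bohr quantisation condition is nλ = 2πr_n.
r_n = n²a₀/Z = 238.1 pm
λ = 2πr_n/n = 2π·238.1/6 = 249.4 pm

249.4 pm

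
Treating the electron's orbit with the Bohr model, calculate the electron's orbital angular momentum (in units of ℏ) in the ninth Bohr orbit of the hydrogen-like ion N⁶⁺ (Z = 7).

9

L_n = nℏ, so L/ℏ = n = 9.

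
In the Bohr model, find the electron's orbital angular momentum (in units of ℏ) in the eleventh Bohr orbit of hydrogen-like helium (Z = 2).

L_n = nℏ, so L/ℏ = n = 11.

11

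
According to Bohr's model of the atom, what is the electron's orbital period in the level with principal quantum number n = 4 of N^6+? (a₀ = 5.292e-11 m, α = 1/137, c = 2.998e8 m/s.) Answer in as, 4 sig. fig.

198.5 as

r = n²a₀/Z = 4²·5.292e-11/7 = 1.210e-10 m
v = Zαc/n = 7·0.007299·2.998e8/4 = 3.830e6 m/s
T = 2πr/v = 1.985e-16 s = 198.5 as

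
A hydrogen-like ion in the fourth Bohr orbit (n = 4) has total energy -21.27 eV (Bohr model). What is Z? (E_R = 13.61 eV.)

5

E_n = −E_R Z²/n² ⇒ Z² = −E_n n²/E_R = 21.27 × 4² / 13.61 ≈ 25.01
Z = 5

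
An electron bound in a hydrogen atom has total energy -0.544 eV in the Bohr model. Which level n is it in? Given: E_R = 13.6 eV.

E_n = −E_R Z²/n² ⇒ n² = E_R Z²/(−E_n) = 13.6 × 1² / 0.544 ≈ 25.00
n = 5

5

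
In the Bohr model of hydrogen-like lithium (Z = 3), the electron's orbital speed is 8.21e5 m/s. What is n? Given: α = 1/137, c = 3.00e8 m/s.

8

v_n = Zαc/n ⇒ n = Zαc/v = 3 × 0.00730 × 3.00e8 / 8.21e5 ≈ 8.00
n = 8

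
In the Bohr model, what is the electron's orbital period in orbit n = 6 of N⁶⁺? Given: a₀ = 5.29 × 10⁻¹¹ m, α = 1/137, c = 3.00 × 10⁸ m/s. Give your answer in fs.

r = n²a₀/Z = 6²·5.29 × 10⁻¹¹/7 = 2.72 × 10⁻¹⁰ m
v = Zαc/n = 7·0.00730·3.00 × 10⁸/6 = 2.55 × 10⁶ m/s
T = 2πr/v = 6.69 × 10⁻¹⁶ s = 0.669 fs

0.669 fs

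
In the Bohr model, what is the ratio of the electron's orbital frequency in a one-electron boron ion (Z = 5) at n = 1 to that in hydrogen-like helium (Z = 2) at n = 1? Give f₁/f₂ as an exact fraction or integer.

f ∝ Z^2 · n^-3
f₁/f₂ = (5/2)^2 · (1/1)^-3 = 25/4

25/4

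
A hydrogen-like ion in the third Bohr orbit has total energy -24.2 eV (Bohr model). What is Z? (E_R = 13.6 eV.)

4

E_n = −E_R Z²/n² ⇒ Z² = −E_n n²/E_R = 24.2 × 3² / 13.6 ≈ 16.01
Z = 4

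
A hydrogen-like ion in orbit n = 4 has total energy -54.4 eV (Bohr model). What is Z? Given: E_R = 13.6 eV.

8

E_n = −E_R Z²/n² ⇒ Z² = −E_n n²/E_R = 54.4 × 4² / 13.6 ≈ 64.00
Z = 8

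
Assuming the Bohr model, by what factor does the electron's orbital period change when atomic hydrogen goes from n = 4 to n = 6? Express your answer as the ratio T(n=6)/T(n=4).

27/8

T ∝ Z^-2 · n^3; with Z fixed, T ∝ n^3.
T(n=6)/T(n=4) = (6/4)^3 = 27/8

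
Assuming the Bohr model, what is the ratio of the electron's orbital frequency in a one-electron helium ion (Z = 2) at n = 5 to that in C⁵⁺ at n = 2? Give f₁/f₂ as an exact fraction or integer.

8/1125

f ∝ Z^2 · n^-3
f₁/f₂ = (2/6)^2 · (5/2)^-3 = 8/1125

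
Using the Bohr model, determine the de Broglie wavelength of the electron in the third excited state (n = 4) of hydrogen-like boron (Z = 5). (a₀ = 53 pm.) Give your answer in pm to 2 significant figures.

The Bohr quantisation condition is nλ = 2πr_n.
r_n = n²a₀/Z = 170 pm
λ = 2πr_n/n = 2π·170/4 = 270 pm

270 pm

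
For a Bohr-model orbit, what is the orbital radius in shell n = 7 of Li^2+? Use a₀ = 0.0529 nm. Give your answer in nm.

r_n = n²a₀/Z = 7² × 0.0529 / 3
    = 49 × 0.0529 / 3 = 0.864 nm

0.864 nm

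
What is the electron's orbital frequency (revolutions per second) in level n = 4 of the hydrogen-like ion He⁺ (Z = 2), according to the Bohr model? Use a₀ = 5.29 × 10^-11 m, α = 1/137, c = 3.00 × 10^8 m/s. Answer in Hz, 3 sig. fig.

r = n²a₀/Z = 4.23 × 10^-10 m, v = Zαc/n = 1.09 × 10^6 m/s
f = v/(2πr) = 4.12 × 10^14 Hz

4.12 × 10^14 Hz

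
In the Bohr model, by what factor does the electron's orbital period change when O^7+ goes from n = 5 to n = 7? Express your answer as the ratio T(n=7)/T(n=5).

T ∝ Z^-2 · n^3; with Z fixed, T ∝ n^3.
T(n=7)/T(n=5) = (7/5)^3 = 343/125

343/125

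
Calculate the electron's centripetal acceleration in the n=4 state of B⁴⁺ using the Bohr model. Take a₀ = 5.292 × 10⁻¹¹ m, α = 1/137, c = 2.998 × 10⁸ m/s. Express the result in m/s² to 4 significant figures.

4.418 × 10²² m/s²

r = n²a₀/Z = 1.693 × 10⁻¹⁰ m, v = Zαc/n = 2.735 × 10⁶ m/s
a = v²/r = (2.735 × 10⁶)² / 1.693 × 10⁻¹⁰ = 4.418 × 10²² m/s²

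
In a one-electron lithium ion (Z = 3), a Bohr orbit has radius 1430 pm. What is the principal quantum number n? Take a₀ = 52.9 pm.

r_n = n²a₀/Z ⇒ n² = rZ/a₀ = 1430 × 3 / 52.9 ≈ 81.10
n = 9

9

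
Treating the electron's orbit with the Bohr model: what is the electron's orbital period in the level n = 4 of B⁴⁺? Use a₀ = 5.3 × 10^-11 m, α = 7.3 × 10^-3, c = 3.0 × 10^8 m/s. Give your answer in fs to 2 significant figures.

0.39 fs

r = n²a₀/Z = 4²·5.3 × 10^-11/5 = 1.7 × 10^-10 m
v = Zαc/n = 5·0.0073·3.0 × 10^8/4 = 2.7 × 10^6 m/s
T = 2πr/v = 3.9 × 10^-16 s = 0.39 fs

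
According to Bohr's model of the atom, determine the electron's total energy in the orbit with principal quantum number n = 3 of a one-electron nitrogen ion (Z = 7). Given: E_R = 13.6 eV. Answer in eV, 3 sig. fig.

E_n = −E_R·Z²/n² = −13.6 × 7²/3² = -74.0 eV

-74.0 eV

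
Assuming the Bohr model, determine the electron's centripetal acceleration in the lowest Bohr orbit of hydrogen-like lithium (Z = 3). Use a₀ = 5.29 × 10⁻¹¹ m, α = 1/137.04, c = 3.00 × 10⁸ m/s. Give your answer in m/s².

2.45 × 10²⁴ m/s²

r = n²a₀/Z = 1.76 × 10⁻¹¹ m, v = Zαc/n = 6.57 × 10⁶ m/s
a = v²/r = (6.57 × 10⁶)² / 1.76 × 10⁻¹¹ = 2.45 × 10²⁴ m/s²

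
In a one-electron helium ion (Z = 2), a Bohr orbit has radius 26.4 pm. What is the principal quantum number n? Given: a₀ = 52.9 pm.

1

r_n = n²a₀/Z ⇒ n² = rZ/a₀ = 26.4 × 2 / 52.9 ≈ 1.00
n = 1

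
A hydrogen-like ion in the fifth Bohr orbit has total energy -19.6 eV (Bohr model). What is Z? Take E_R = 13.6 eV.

E_n = −E_R Z²/n² ⇒ Z² = −E_n n²/E_R = 19.6 × 5² / 13.6 ≈ 36.03
Z = 6

6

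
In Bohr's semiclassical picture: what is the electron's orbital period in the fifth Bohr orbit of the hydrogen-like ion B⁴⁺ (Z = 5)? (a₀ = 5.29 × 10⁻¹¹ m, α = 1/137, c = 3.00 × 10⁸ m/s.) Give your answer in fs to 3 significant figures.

r = n²a₀/Z = 5²·5.29 × 10⁻¹¹/5 = 2.64 × 10⁻¹⁰ m
v = Zαc/n = 5·0.00730·3.00 × 10⁸/5 = 2.19 × 10⁶ m/s
T = 2πr/v = 7.59 × 10⁻¹⁶ s = 0.759 fs

0.759 fs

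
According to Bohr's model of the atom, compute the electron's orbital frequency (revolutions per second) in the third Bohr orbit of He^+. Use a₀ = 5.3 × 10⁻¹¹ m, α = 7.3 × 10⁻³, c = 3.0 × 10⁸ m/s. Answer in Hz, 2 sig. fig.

r = n²a₀/Z = 2.4 × 10⁻¹⁰ m, v = Zαc/n = 1.5 × 10⁶ m/s
f = v/(2πr) = 9.7 × 10¹⁴ Hz

9.7 × 10¹⁴ Hz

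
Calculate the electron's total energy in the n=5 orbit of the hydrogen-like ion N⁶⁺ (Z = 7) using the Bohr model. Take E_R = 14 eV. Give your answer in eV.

E_n = −E_R·Z²/n² = −14 × 7²/5² = -27 eV

-27 eV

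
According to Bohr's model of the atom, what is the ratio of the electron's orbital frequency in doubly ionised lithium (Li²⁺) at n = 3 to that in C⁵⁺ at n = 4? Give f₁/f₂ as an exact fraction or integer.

16/27

f ∝ Z^2 · n^-3
f₁/f₂ = (3/6)^2 · (3/4)^-3 = 16/27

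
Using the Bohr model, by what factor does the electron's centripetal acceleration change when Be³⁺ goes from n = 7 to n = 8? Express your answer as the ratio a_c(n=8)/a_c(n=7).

2401/4096

a_c ∝ Z^3 · n^-4; with Z fixed, a_c ∝ n^-4.
a_c(n=8)/a_c(n=7) = (8/7)^-4 = 2401/4096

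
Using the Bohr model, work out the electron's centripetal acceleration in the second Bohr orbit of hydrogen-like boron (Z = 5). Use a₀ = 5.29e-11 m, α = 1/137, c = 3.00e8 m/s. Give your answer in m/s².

r = n²a₀/Z = 4.23e-11 m, v = Zαc/n = 5.47e6 m/s
a = v²/r = (5.47e6)² / 4.23e-11 = 7.08e23 m/s²

7.08e23 m/s²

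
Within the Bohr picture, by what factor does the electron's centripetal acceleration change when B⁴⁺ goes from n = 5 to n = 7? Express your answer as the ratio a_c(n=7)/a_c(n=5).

625/2401

a_c ∝ Z^3 · n^-4; with Z fixed, a_c ∝ n^-4.
a_c(n=7)/a_c(n=5) = (7/5)^-4 = 625/2401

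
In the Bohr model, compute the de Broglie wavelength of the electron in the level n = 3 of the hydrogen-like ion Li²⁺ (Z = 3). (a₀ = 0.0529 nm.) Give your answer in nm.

The Bohr quantisation condition is nλ = 2πr_n.
r_n = n²a₀/Z = 0.159 nm
λ = 2πr_n/n = 2π·0.159/3 = 0.332 nm

0.332 nm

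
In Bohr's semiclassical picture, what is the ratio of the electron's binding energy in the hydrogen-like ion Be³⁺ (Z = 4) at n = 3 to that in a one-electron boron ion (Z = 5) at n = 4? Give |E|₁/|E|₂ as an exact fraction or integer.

|E| ∝ Z^2 · n^-2
|E|₁/|E|₂ = (4/5)^2 · (3/4)^-2 = 256/225

256/225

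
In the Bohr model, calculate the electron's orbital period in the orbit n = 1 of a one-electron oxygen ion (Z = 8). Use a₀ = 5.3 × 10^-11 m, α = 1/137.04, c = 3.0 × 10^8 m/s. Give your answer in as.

r = n²a₀/Z = 1²·5.3 × 10^-11/8 = 6.6 × 10^-12 m
v = Zαc/n = 8·0.0073·3.0 × 10^8/1 = 1.8 × 10^7 m/s
T = 2πr/v = 2.4 × 10^-18 s = 2.4 as

2.4 as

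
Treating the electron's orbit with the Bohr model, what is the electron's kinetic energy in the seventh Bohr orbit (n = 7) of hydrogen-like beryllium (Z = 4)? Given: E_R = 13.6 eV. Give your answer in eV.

For a Coulomb orbit the virial theorem gives K = −E_n.
E_n = −E_R·Z²/n², so K = E_R·Z²/n² = 13.6 × 4²/7² = 4.44 eV

4.44 eV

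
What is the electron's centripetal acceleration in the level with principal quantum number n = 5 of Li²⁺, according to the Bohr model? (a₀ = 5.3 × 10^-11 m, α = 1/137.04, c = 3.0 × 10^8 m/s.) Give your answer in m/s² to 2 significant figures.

r = n²a₀/Z = 4.4 × 10^-10 m, v = Zαc/n = 1.3 × 10^6 m/s
a = v²/r = (1.3 × 10^6)² / 4.4 × 10^-10 = 3.9 × 10^21 m/s²

3.9 × 10^21 m/s²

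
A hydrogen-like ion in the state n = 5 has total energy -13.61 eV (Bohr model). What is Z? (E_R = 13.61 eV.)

E_n = −E_R Z²/n² ⇒ Z² = −E_n n²/E_R = 13.61 × 5² / 13.61 ≈ 25.00
Z = 5

5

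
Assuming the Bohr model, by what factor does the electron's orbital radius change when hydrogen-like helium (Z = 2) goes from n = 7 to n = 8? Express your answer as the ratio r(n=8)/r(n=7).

r ∝ Z^-1 · n^2; with Z fixed, r ∝ n^2.
r(n=8)/r(n=7) = (8/7)^2 = 64/49

64/49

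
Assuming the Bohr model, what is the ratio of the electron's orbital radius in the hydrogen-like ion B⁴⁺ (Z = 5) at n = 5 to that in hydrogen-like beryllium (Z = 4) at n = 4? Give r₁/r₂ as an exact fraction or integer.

r ∝ Z^-1 · n^2
r₁/r₂ = (5/4)^-1 · (5/4)^2 = 5/4

5/4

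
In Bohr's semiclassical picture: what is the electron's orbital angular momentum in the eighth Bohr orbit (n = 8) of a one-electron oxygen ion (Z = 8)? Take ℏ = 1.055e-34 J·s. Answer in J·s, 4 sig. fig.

L_n = nℏ = 8 × 1.055e-34 = 8.440e-34 J·s

8.440e-34 J·s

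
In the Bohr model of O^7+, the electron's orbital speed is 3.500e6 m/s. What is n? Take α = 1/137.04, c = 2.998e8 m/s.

5

v_n = Zαc/n ⇒ n = Zαc/v = 8 × 0.007297 × 2.998e8 / 3.500e6 ≈ 5.00
n = 5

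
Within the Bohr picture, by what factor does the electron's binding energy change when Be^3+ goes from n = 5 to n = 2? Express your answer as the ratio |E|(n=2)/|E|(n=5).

|E| ∝ Z^2 · n^-2; with Z fixed, |E| ∝ n^-2.
|E|(n=2)/|E|(n=5) = (2/5)^-2 = 25/4

25/4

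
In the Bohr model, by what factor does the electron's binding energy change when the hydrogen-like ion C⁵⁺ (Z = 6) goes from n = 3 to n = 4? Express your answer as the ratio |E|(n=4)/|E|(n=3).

|E| ∝ Z^2 · n^-2; with Z fixed, |E| ∝ n^-2.
|E|(n=4)/|E|(n=3) = (4/3)^-2 = 9/16

9/16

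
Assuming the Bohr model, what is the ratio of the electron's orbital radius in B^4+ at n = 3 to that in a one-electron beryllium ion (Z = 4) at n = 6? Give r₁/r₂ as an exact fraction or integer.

r ∝ Z^-1 · n^2
r₁/r₂ = (5/4)^-1 · (3/6)^2 = 1/5

1/5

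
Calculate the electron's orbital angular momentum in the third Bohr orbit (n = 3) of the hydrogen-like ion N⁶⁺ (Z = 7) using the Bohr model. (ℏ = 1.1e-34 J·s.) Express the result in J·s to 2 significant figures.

L_n = nℏ = 3 × 1.1e-34 = 3.3e-34 J·s

3.3e-34 J·s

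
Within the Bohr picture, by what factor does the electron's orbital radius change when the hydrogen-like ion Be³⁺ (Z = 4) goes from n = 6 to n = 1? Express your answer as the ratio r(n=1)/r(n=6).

r ∝ Z^-1 · n^2; with Z fixed, r ∝ n^2.
r(n=1)/r(n=6) = (1/6)^2 = 1/36

1/36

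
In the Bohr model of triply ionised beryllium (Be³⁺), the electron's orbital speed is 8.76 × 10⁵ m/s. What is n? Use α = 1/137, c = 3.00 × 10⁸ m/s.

10

v_n = Zαc/n ⇒ n = Zαc/v = 4 × 0.00730 × 3.00 × 10⁸ / 8.76 × 10⁵ ≈ 10.00
n = 10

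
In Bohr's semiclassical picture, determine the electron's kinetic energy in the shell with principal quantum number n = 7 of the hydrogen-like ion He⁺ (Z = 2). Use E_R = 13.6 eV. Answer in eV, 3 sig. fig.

For a Coulomb orbit the virial theorem gives K = −E_n.
E_n = −E_R·Z²/n², so K = E_R·Z²/n² = 13.6 × 2²/7² = 1.11 eV

1.11 eV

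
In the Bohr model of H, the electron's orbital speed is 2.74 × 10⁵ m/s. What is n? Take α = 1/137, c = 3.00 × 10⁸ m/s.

v_n = Zαc/n ⇒ n = Zαc/v = 1 × 0.00730 × 3.00 × 10⁸ / 2.74 × 10⁵ ≈ 7.99
n = 8

8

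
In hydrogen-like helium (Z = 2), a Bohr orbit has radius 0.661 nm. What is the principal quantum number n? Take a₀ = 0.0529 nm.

r_n = n²a₀/Z ⇒ n² = rZ/a₀ = 0.661 × 2 / 0.0529 ≈ 24.99
n = 5

5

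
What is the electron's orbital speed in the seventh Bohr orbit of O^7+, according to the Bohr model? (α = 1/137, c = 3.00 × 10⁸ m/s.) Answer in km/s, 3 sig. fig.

v_n = Zαc/n = 8 × 0.00730 × 3.00 × 10⁸ / 7
    = 2500 km/s

2500 km/s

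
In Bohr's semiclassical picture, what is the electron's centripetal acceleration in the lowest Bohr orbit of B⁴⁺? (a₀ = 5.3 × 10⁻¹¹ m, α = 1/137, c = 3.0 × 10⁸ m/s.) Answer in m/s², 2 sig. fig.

1.1 × 10²⁵ m/s²

r = n²a₀/Z = 1.1 × 10⁻¹¹ m, v = Zαc/n = 1.1 × 10⁷ m/s
a = v²/r = (1.1 × 10⁷)² / 1.1 × 10⁻¹¹ = 1.1 × 10²⁵ m/s²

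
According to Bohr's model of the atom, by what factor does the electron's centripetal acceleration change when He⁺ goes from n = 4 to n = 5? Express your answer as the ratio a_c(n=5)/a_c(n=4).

a_c ∝ Z^3 · n^-4; with Z fixed, a_c ∝ n^-4.
a_c(n=5)/a_c(n=4) = (5/4)^-4 = 256/625

256/625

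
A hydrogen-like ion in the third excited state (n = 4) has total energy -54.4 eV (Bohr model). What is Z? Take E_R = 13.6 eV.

E_n = −E_R Z²/n² ⇒ Z² = −E_n n²/E_R = 54.4 × 4² / 13.6 ≈ 64.00
Z = 8

8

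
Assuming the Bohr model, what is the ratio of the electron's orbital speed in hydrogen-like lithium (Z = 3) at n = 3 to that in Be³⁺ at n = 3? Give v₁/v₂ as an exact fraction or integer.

v ∝ Z^1 · n^-1
v₁/v₂ = (3/4)^1 · (3/3)^-1 = 3/4

3/4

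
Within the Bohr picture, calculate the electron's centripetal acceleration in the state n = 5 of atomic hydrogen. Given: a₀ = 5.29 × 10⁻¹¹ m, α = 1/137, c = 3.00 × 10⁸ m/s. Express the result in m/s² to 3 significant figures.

1.45 × 10²⁰ m/s²

r = n²a₀/Z = 1.32 × 10⁻⁹ m, v = Zαc/n = 4.38 × 10⁵ m/s
a = v²/r = (4.38 × 10⁵)² / 1.32 × 10⁻⁹ = 1.45 × 10²⁰ m/s²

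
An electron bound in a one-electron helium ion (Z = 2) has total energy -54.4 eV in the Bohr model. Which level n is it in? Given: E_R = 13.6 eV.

1

E_n = −E_R Z²/n² ⇒ n² = E_R Z²/(−E_n) = 13.6 × 2² / 54.4 ≈ 1.00
n = 1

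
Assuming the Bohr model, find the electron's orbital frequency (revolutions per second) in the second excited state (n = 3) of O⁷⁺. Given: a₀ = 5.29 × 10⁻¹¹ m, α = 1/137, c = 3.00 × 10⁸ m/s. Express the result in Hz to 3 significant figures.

r = n²a₀/Z = 5.95 × 10⁻¹¹ m, v = Zαc/n = 5.84 × 10⁶ m/s
f = v/(2πr) = 1.56 × 10¹⁶ Hz

1.56 × 10¹⁶ Hz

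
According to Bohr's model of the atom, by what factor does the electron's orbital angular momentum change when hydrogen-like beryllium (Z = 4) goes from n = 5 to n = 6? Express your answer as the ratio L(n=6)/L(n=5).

6/5

L = nℏ depends only on n, so L ∝ n.
L(n=6)/L(n=5) = (6/5)^1 = 6/5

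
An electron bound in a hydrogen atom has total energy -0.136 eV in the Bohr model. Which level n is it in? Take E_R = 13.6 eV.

10

E_n = −E_R Z²/n² ⇒ n² = E_R Z²/(−E_n) = 13.6 × 1² / 0.136 ≈ 100.00
n = 10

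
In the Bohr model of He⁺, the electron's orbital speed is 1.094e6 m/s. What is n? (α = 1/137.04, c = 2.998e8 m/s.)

v_n = Zαc/n ⇒ n = Zαc/v = 2 × 0.007297 × 2.998e8 / 1.094e6 ≈ 4.00
n = 4

4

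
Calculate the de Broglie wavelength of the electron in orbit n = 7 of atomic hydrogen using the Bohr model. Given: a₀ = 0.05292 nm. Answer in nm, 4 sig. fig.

The Bohr quantisation condition is nλ = 2πr_n.
r_n = n²a₀/Z = 2.593 nm
λ = 2πr_n/n = 2π·2.593/7 = 2.328 nm

2.328 nm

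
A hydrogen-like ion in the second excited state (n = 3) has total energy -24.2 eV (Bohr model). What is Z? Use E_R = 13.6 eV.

4

E_n = −E_R Z²/n² ⇒ Z² = −E_n n²/E_R = 24.2 × 3² / 13.6 ≈ 16.01
Z = 4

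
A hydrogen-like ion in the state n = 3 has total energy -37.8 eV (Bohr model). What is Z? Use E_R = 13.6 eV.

E_n = −E_R Z²/n² ⇒ Z² = −E_n n²/E_R = 37.8 × 3² / 13.6 ≈ 25.01
Z = 5

5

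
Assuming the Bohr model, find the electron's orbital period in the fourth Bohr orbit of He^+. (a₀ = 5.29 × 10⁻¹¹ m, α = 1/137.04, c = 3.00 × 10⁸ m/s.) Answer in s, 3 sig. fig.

r = n²a₀/Z = 4²·5.29 × 10⁻¹¹/2 = 4.23 × 10⁻¹⁰ m
v = Zαc/n = 2·0.00730·3.00 × 10⁸/4 = 1.09 × 10⁶ m/s
T = 2πr/v = 2.43 × 10⁻¹⁵ s

2.43 × 10⁻¹⁵ s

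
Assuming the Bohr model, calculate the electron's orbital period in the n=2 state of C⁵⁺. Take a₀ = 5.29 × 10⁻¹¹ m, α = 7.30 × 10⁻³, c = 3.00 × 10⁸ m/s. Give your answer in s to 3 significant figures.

3.37 × 10⁻¹⁷ s

r = n²a₀/Z = 2²·5.29 × 10⁻¹¹/6 = 3.53 × 10⁻¹¹ m
v = Zαc/n = 6·0.00730·3.00 × 10⁸/2 = 6.57 × 10⁶ m/s
T = 2πr/v = 3.37 × 10⁻¹⁷ s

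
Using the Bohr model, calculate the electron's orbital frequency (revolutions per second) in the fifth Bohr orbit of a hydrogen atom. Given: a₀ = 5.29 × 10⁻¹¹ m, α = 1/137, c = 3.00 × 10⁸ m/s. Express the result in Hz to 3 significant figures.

r = n²a₀/Z = 1.32 × 10⁻⁹ m, v = Zαc/n = 4.38 × 10⁵ m/s
f = v/(2πr) = 5.27 × 10¹³ Hz

5.27 × 10¹³ Hz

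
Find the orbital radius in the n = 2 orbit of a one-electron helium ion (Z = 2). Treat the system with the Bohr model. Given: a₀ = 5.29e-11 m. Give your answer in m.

1.06e-10 m

r_n = n²a₀/Z = 2² × 5.29e-11 / 2
    = 4 × 5.29e-11 / 2 = 1.06e-10 m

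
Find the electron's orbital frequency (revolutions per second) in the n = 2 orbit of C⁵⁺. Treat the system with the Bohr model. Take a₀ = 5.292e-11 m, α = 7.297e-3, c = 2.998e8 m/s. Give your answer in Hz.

2.961e16 Hz

r = n²a₀/Z = 3.528e-11 m, v = Zαc/n = 6.563e6 m/s
f = v/(2πr) = 2.961e16 Hz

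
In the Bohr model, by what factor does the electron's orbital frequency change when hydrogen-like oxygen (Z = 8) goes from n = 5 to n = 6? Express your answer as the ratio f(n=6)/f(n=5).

f ∝ Z^2 · n^-3; with Z fixed, f ∝ n^-3.
f(n=6)/f(n=5) = (6/5)^-3 = 125/216

125/216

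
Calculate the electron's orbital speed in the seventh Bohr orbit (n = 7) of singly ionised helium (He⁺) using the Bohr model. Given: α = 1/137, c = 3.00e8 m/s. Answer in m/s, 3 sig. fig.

6.26e5 m/s

v_n = Zαc/n = 2 × 0.00730 × 3.00e8 / 7
    = 6.26e5 m/s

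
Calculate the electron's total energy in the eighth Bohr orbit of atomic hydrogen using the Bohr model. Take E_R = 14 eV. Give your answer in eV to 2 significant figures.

-0.22 eV

E_n = −E_R·Z²/n² = −14 × 1²/8² = -0.22 eV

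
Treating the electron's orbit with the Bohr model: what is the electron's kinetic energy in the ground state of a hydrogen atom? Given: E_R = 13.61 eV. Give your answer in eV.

For a Coulomb orbit the virial theorem gives K = −E_n.
E_n = −E_R·Z²/n², so K = E_R·Z²/n² = 13.61 × 1²/1² = 13.61 eV

13.61 eV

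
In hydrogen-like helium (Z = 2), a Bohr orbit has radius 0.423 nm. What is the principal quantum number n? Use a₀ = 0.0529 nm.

4

r_n = n²a₀/Z ⇒ n² = rZ/a₀ = 0.423 × 2 / 0.0529 ≈ 15.99
n = 4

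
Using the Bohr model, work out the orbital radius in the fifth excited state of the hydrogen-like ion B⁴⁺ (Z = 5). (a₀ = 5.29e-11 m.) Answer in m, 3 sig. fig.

r_n = n²a₀/Z = 6² × 5.29e-11 / 5
    = 36 × 5.29e-11 / 5 = 3.81e-10 m

3.81e-10 m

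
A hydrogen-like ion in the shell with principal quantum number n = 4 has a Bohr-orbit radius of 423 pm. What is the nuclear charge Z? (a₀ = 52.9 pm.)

2

r_n = n²a₀/Z ⇒ Z = n²a₀/r = 4² × 52.9 / 423 ≈ 2.00
Z = 2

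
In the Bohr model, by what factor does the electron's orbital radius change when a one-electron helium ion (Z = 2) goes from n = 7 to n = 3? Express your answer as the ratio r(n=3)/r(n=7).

r ∝ Z^-1 · n^2; with Z fixed, r ∝ n^2.
r(n=3)/r(n=7) = (3/7)^2 = 9/49

9/49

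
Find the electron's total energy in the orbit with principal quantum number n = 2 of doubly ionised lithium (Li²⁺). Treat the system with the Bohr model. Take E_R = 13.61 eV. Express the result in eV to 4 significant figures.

-30.62 eV

E_n = −E_R·Z²/n² = −13.61 × 3²/2² = -30.62 eV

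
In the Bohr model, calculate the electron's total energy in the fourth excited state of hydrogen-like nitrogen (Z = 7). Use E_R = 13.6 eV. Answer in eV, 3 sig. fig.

-26.7 eV

E_n = −E_R·Z²/n² = −13.6 × 7²/5² = -26.7 eV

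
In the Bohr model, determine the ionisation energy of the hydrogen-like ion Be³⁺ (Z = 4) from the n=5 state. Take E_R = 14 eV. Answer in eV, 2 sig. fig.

9.0 eV

E_n = −E_R·Z²/n² = −14 × 4²/5² eV = -9.0 eV
Ionisation energy = −E_n = 9.0 eV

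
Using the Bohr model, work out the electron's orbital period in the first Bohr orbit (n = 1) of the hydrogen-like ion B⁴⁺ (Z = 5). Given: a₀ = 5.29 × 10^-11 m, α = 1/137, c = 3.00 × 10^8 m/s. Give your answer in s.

6.07 × 10^-18 s

r = n²a₀/Z = 1²·5.29 × 10^-11/5 = 1.06 × 10^-11 m
v = Zαc/n = 5·0.00730·3.00 × 10^8/1 = 1.09 × 10^7 m/s
T = 2πr/v = 6.07 × 10^-18 s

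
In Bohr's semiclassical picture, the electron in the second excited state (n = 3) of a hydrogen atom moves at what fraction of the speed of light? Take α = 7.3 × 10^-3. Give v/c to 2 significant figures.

v_n = Zαc/n, so v/c = Zα/n = 1 × 0.0073 / 3 = 0.0024

0.0024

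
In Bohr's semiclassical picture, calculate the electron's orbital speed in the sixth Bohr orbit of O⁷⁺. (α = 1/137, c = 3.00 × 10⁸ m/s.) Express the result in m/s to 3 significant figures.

v_n = Zαc/n = 8 × 0.00730 × 3.00 × 10⁸ / 6
    = 2.92 × 10⁶ m/s

2.92 × 10⁶ m/s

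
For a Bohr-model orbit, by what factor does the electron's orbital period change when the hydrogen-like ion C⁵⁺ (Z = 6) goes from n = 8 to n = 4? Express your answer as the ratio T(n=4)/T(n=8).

T ∝ Z^-2 · n^3; with Z fixed, T ∝ n^3.
T(n=4)/T(n=8) = (4/8)^3 = 1/8

1/8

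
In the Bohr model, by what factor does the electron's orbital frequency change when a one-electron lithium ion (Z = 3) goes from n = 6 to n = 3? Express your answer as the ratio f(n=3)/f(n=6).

8

f ∝ Z^2 · n^-3; with Z fixed, f ∝ n^-3.
f(n=3)/f(n=6) = (3/6)^-3 = 8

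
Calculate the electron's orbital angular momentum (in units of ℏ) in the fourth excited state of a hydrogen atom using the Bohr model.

L_n = nℏ, so L/ℏ = n = 5.

5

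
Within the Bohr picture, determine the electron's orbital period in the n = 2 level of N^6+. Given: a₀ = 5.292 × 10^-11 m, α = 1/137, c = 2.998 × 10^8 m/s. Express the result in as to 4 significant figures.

24.81 as

r = n²a₀/Z = 2²·5.292 × 10^-11/7 = 3.024 × 10^-11 m
v = Zαc/n = 7·0.007299·2.998 × 10^8/2 = 7.659 × 10^6 m/s
T = 2πr/v = 2.481 × 10^-17 s = 24.81 as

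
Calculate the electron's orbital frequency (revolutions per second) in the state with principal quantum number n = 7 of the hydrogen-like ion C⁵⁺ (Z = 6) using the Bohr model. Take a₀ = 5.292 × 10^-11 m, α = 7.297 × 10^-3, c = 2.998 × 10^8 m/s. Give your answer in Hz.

r = n²a₀/Z = 4.322 × 10^-10 m, v = Zαc/n = 1.875 × 10^6 m/s
f = v/(2πr) = 6.905 × 10^14 Hz

6.905 × 10^14 Hz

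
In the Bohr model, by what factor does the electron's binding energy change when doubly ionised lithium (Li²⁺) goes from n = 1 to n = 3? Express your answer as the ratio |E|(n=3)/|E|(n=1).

|E| ∝ Z^2 · n^-2; with Z fixed, |E| ∝ n^-2.
|E|(n=3)/|E|(n=1) = (3/1)^-2 = 1/9

1/9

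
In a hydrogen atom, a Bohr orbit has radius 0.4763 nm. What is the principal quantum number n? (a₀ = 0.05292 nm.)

3

r_n = n²a₀/Z ⇒ n² = rZ/a₀ = 0.4763 × 1 / 0.05292 ≈ 9.00
n = 3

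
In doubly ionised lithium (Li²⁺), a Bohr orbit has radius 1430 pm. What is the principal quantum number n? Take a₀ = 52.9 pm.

r_n = n²a₀/Z ⇒ n² = rZ/a₀ = 1430 × 3 / 52.9 ≈ 81.10
n = 9

9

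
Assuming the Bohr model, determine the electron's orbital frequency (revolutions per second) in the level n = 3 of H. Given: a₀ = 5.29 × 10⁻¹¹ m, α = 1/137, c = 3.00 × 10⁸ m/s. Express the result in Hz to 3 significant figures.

r = n²a₀/Z = 4.76 × 10⁻¹⁰ m, v = Zαc/n = 7.30 × 10⁵ m/s
f = v/(2πr) = 2.44 × 10¹⁴ Hz

2.44 × 10¹⁴ Hz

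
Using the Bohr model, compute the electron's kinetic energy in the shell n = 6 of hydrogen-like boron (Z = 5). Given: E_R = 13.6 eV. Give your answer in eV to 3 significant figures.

For a Coulomb orbit the virial theorem gives K = −E_n.
E_n = −E_R·Z²/n², so K = E_R·Z²/n² = 13.6 × 5²/6² = 9.44 eV

9.44 eV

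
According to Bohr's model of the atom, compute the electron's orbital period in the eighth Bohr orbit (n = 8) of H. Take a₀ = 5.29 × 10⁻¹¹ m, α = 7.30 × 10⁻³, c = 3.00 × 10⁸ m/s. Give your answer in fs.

77.7 fs

r = n²a₀/Z = 8²·5.29 × 10⁻¹¹/1 = 3.39 × 10⁻⁹ m
v = Zαc/n = 1·0.00730·3.00 × 10⁸/8 = 2.74 × 10⁵ m/s
T = 2πr/v = 7.77 × 10⁻¹⁴ s = 77.7 fs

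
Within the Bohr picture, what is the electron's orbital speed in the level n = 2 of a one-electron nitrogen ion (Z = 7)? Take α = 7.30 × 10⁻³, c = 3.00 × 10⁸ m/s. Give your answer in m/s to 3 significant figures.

v_n = Zαc/n = 7 × 0.00730 × 3.00 × 10⁸ / 2
    = 7.67 × 10⁶ m/s

7.67 × 10⁶ m/s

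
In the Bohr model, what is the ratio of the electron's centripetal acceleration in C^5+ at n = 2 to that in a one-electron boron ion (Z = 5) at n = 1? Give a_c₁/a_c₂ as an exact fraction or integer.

a_c ∝ Z^3 · n^-4
a_c₁/a_c₂ = (6/5)^3 · (2/1)^-4 = 27/250

27/250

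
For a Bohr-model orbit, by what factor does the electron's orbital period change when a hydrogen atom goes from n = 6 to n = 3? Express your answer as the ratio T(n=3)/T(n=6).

T ∝ Z^-2 · n^3; with Z fixed, T ∝ n^3.
T(n=3)/T(n=6) = (3/6)^3 = 1/8

1/8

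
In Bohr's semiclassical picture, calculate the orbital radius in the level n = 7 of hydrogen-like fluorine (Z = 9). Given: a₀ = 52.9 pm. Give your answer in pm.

r_n = n²a₀/Z = 7² × 52.9 / 9
    = 49 × 52.9 / 9 = 288 pm

288 pm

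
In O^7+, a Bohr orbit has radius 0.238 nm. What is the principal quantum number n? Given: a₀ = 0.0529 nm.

r_n = n²a₀/Z ⇒ n² = rZ/a₀ = 0.238 × 8 / 0.0529 ≈ 35.99
n = 6

6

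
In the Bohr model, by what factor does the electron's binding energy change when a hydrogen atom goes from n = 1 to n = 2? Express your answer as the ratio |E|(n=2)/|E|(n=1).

|E| ∝ Z^2 · n^-2; with Z fixed, |E| ∝ n^-2.
|E|(n=2)/|E|(n=1) = (2/1)^-2 = 1/4

1/4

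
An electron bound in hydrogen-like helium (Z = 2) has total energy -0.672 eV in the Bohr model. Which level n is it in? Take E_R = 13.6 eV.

E_n = −E_R Z²/n² ⇒ n² = E_R Z²/(−E_n) = 13.6 × 2² / 0.672 ≈ 80.95
n = 9

9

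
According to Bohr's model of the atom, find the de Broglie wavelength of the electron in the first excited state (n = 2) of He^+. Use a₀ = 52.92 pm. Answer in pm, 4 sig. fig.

332.5 pm

The Bohr quantisation condition is nλ = 2πr_n.
r_n = n²a₀/Z = 105.8 pm
λ = 2πr_n/n = 2π·105.8/2 = 332.5 pm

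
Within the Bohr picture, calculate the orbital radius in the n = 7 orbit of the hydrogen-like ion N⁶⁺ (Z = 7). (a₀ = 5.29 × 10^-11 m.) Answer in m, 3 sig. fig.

r_n = n²a₀/Z = 7² × 5.29 × 10^-11 / 7
    = 49 × 5.29 × 10^-11 / 7 = 3.70 × 10^-10 m

3.70 × 10^-10 m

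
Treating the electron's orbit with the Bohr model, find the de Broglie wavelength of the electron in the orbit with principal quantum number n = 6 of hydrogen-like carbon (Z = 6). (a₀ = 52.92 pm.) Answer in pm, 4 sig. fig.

332.5 pm

The Bohr quantisation condition is nλ = 2πr_n.
r_n = n²a₀/Z = 317.5 pm
λ = 2πr_n/n = 2π·317.5/6 = 332.5 pm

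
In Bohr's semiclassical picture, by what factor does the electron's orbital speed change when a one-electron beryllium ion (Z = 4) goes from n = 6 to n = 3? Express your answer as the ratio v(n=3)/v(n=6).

v ∝ Z^1 · n^-1; with Z fixed, v ∝ n^-1.
v(n=3)/v(n=6) = (3/6)^-1 = 2

2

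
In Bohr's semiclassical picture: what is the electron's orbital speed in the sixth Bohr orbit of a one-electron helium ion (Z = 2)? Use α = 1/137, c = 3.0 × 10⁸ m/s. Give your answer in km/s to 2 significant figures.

730 km/s

v_n = Zαc/n = 2 × 0.0073 × 3.0 × 10⁸ / 6
    = 730 km/s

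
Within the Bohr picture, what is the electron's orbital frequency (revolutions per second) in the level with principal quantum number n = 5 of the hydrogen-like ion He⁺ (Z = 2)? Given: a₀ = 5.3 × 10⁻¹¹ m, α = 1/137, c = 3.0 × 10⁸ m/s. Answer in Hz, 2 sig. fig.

2.1 × 10¹⁴ Hz

r = n²a₀/Z = 6.6 × 10⁻¹⁰ m, v = Zαc/n = 8.8 × 10⁵ m/s
f = v/(2πr) = 2.1 × 10¹⁴ Hz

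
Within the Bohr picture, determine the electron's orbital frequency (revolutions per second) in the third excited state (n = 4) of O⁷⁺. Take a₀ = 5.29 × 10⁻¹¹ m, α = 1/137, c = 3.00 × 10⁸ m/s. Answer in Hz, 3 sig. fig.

r = n²a₀/Z = 1.06 × 10⁻¹⁰ m, v = Zαc/n = 4.38 × 10⁶ m/s
f = v/(2πr) = 6.59 × 10¹⁵ Hz

6.59 × 10¹⁵ Hz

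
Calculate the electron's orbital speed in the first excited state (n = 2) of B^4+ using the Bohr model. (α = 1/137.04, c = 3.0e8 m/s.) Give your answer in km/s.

5500 km/s

v_n = Zαc/n = 5 × 0.0073 × 3.0e8 / 2
    = 5500 km/s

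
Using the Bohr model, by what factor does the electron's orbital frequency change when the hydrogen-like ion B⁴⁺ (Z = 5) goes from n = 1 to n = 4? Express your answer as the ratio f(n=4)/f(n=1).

f ∝ Z^2 · n^-3; with Z fixed, f ∝ n^-3.
f(n=4)/f(n=1) = (4/1)^-3 = 1/64

1/64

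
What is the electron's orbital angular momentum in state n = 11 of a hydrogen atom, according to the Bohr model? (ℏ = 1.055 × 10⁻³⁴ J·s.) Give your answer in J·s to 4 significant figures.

L_n = nℏ = 11 × 1.055 × 10⁻³⁴ = 1.160 × 10⁻³³ J·s

1.160 × 10⁻³³ J·s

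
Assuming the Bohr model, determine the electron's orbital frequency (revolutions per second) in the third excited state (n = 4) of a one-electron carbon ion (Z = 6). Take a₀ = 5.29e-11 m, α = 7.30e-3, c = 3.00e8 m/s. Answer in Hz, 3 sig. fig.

r = n²a₀/Z = 1.41e-10 m, v = Zαc/n = 3.29e6 m/s
f = v/(2πr) = 3.71e15 Hz

3.71e15 Hz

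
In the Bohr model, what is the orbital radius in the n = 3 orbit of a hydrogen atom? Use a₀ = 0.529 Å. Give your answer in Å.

4.76 Å

r_n = n²a₀/Z = 3² × 0.529 / 1
    = 9 × 0.529 / 1 = 4.76 Å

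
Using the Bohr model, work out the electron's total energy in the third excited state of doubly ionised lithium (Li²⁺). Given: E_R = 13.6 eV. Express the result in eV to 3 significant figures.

-7.65 eV

E_n = −E_R·Z²/n² = −13.6 × 3²/4² = -7.65 eV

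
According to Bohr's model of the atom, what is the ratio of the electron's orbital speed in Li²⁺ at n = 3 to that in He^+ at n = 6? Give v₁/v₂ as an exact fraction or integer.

3

v ∝ Z^1 · n^-1
v₁/v₂ = (3/2)^1 · (3/6)^-1 = 3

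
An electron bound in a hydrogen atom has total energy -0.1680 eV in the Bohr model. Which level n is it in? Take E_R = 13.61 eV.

E_n = −E_R Z²/n² ⇒ n² = E_R Z²/(−E_n) = 13.61 × 1² / 0.1680 ≈ 81.01
n = 9

9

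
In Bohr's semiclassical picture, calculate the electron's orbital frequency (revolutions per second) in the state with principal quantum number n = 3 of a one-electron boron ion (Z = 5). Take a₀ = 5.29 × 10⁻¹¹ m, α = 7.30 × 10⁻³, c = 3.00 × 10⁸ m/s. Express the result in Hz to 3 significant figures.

r = n²a₀/Z = 9.52 × 10⁻¹¹ m, v = Zαc/n = 3.65 × 10⁶ m/s
f = v/(2πr) = 6.10 × 10¹⁵ Hz

6.10 × 10¹⁵ Hz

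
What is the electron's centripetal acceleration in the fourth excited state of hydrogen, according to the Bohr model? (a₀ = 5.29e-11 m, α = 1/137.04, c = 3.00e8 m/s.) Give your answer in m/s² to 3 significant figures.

r = n²a₀/Z = 1.32e-9 m, v = Zαc/n = 4.38e5 m/s
a = v²/r = (4.38e5)² / 1.32e-9 = 1.45e20 m/s²

1.45e20 m/s²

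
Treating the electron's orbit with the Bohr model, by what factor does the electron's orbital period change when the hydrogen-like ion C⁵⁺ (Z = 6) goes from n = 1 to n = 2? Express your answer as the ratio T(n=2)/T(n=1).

T ∝ Z^-2 · n^3; with Z fixed, T ∝ n^3.
T(n=2)/T(n=1) = (2/1)^3 = 8

8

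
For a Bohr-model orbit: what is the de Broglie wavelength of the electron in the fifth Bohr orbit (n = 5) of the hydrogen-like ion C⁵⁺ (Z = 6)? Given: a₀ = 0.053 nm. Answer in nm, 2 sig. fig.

The Bohr quantisation condition is nλ = 2πr_n.
r_n = n²a₀/Z = 0.22 nm
λ = 2πr_n/n = 2π·0.22/5 = 0.28 nm

0.28 nm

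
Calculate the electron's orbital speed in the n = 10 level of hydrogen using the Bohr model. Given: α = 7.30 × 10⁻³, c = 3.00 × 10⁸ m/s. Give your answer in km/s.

v_n = Zαc/n = 1 × 0.00730 × 3.00 × 10⁸ / 10
    = 219 km/s

219 km/s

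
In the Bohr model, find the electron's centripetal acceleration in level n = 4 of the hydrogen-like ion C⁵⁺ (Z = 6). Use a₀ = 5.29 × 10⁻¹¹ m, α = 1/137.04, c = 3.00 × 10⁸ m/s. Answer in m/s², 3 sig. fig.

7.64 × 10²² m/s²

r = n²a₀/Z = 1.41 × 10⁻¹⁰ m, v = Zαc/n = 3.28 × 10⁶ m/s
a = v²/r = (3.28 × 10⁶)² / 1.41 × 10⁻¹⁰ = 7.64 × 10²² m/s²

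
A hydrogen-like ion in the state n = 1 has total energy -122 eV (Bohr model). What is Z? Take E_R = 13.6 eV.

3

E_n = −E_R Z²/n² ⇒ Z² = −E_n n²/E_R = 122 × 1² / 13.6 ≈ 8.97
Z = 3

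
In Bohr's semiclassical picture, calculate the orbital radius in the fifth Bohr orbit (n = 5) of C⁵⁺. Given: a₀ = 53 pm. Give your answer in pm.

r_n = n²a₀/Z = 5² × 53 / 6
    = 25 × 53 / 6 = 220 pm

220 pm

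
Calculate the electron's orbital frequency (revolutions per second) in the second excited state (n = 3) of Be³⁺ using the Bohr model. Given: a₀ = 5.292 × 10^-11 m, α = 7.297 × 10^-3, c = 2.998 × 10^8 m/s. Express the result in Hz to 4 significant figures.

3.899 × 10^15 Hz

r = n²a₀/Z = 1.191 × 10^-10 m, v = Zαc/n = 2.917 × 10^6 m/s
f = v/(2πr) = 3.899 × 10^15 Hz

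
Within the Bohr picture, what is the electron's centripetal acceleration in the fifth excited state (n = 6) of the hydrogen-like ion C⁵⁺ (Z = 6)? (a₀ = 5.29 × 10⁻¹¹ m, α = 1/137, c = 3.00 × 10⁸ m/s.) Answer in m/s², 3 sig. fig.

1.51 × 10²² m/s²

r = n²a₀/Z = 3.17 × 10⁻¹⁰ m, v = Zαc/n = 2.19 × 10⁶ m/s
a = v²/r = (2.19 × 10⁶)² / 3.17 × 10⁻¹⁰ = 1.51 × 10²² m/s²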